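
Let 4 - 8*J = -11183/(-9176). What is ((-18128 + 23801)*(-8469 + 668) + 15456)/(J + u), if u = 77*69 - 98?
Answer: -3247541804736/382848241 ≈ -8482.6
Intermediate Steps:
u = 5215 (u = 5313 - 98 = 5215)
J = 25521/73408 (J = 1/2 - (-11183)/(8*(-9176)) = 1/2 - (-11183)*(-1)/(8*9176) = 1/2 - 1/8*11183/9176 = 1/2 - 11183/73408 = 25521/73408 ≈ 0.34766)
((-18128 + 23801)*(-8469 + 668) + 15456)/(J + u) = ((-18128 + 23801)*(-8469 + 668) + 15456)/(25521/73408 + 5215) = (5673*(-7801) + 15456)/(382848241/73408) = (-44255073 + 15456)*(73408/382848241) = -44239617*73408/382848241 = -3247541804736/382848241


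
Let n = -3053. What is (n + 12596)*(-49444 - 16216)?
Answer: -626593380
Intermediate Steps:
(n + 12596)*(-49444 - 16216) = (-3053 + 12596)*(-49444 - 16216) = 9543*(-65660) = -626593380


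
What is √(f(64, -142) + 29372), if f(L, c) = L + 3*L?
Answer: 6*√823 ≈ 172.13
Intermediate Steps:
f(L, c) = 4*L
√(f(64, -142) + 29372) = √(4*64 + 29372) = √(256 + 29372) = √29628 = 6*√823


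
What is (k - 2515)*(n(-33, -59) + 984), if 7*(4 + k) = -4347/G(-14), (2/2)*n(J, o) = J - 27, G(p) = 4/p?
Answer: -319242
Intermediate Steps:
n(J, o) = -27 + J (n(J, o) = J - 27 = -27 + J)
k = 4339/2 (k = -4 + (-4347/(4/(-14)))/7 = -4 + (-4347/(4*(-1/14)))/7 = -4 + (-4347/(-2/7))/7 = -4 + (-4347*(-7/2))/7 = -4 + (1/7)*(30429/2) = -4 + 4347/2 = 4339/2 ≈ 2169.5)
(k - 2515)*(n(-33, -59) + 984) = (4339/2 - 2515)*((-27 - 33) + 984) = -691*(-60 + 984)/2 = -691/2*924 = -319242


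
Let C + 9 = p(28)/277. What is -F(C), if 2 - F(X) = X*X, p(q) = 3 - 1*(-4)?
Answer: 6026738/76729 ≈ 78.546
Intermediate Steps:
p(q) = 7 (p(q) = 3 + 4 = 7)
C = -2486/277 (C = -9 + 7/277 = -2486/277 ≈ -8.9747)
F(X) = 2 - X² (F(X) = 2 - X*X = 2 - X²)
-F(C) = -(2 - (-2486/277)²) = -(2 - 1*6180196/76729) = -(2 - 6180196/76729) = -1*(-6026738/76729) = 6026738/76729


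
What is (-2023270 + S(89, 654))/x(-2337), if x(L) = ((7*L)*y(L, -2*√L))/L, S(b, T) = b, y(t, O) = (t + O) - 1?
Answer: 337871227/2737796 - 2023181*I*√2337/19164572 ≈ 123.41 - 5.1035*I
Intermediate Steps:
y(t, O) = -1 + O + t (y(t, O) = (O + t) - 1 = -1 + O + t)
x(L) = -7 - 14*√L + 7*L (x(L) = ((7*L)*(-1 - 2*√L + L))/L = ((7*L)*(-1 + L - 2*√L))/L = (7*L*(-1 + L - 2*√L))/L = -7 - 14*√L + 7*L)
(-2023270 + S(89, 654))/x(-2337) = (-2023270 + 89)/(-7 - 14*I*√2337 + 7*(-2337)) = -2023181/(-7 - 14*I*√2337 - 16359) = -2023181/(-16366 - 14*I*√2337)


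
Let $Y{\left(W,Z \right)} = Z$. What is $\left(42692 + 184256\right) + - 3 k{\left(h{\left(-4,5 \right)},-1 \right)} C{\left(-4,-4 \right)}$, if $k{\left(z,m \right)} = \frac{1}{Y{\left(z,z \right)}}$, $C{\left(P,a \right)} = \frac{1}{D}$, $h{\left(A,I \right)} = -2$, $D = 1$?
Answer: $\frac{453899}{2} \approx 2.2695 \cdot 10^{5}$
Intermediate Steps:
$C{\left(P,a \right)} = 1$ ($C{\left(P,a \right)} = 1^{-1} = 1$)
$k{\left(z,m \right)} = \frac{1}{z}$
$\left(42692 + 184256\right) + - 3 k{\left(h{\left(-4,5 \right)},-1 \right)} C{\left(-4,-4 \right)} = \left(42692 + 184256\right) + - \frac{3}{-2} \cdot 1 = 226948 + \left(-3\right) \left(- \frac{1}{2}\right) 1 = 226948 + \frac{3}{2} \cdot 1 = 226948 + \frac{3}{2} = \frac{453899}{2}$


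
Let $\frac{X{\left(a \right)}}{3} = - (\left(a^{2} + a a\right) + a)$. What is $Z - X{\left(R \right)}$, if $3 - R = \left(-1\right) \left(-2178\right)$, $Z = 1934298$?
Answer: $30311523$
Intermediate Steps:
$R = -2175$ ($R = 3 - \left(-1\right) \left(-2178\right) = 3 - 2178 = -2175$)
$X{\left(a \right)} = - 6 a^{2} - 3 a$ ($X{\left(a \right)} = 3 \left(- (\left(a^{2} + a a\right) + a)\right) = 3 \left(- (\left(a^{2} + a^{2}\right) + a)\right) = 3 \left(- (2 a^{2} + a)\right) = 3 \left(- (a + 2 a^{2})\right) = 3 \left(- a - 2 a^{2}\right) = - 6 a^{2} - 3 a$)
$Z - X{\left(R \right)} = 1934298 - \left(-3\right) \left(-2175\right) \left(1 + 2 \left(-2175\right)\right) = 1934298 - \left(-3\right) \left(-2175\right) \left(1 - 4350\right) = 1934298 - \left(-3\right) \left(-2175\right) \left(-4349\right) = 1934298 - -28377225 = 1934298 + 28377225 = 30311523$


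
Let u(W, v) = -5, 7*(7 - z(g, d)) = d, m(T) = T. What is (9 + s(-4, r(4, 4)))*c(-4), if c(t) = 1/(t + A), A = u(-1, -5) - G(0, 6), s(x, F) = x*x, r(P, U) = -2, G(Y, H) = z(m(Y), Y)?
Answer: -25/16 ≈ -1.5625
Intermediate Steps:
z(g, d) = 7 - d/7
G(Y, H) = 7 - Y/7
s(x, F) = x²
A = -12 (A = -5 - (7 - ⅐*0) = -5 - (7 + 0) = -5 - 1*7 = -5 - 7 = -12)
c(t) = 1/(-12 + t) (c(t) = 1/(t - 12) = 1/(-12 + t))
(9 + s(-4, r(4, 4)))*c(-4) = (9 + (-4)²)/(-12 - 4) = (9 + 16)/(-16) = 25*(-1/16) = -25/16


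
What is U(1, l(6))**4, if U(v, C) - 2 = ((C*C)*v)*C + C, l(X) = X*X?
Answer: 4753837321619892496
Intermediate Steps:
l(X) = X**2
U(v, C) = 2 + C + v*C**3 (U(v, C) = 2 + (((C*C)*v)*C + C) = 2 + ((C**2*v)*C + C) = 2 + ((v*C**2)*C + C) = 2 + (v*C**3 + C) = 2 + (C + v*C**3) = 2 + C + v*C**3)
U(1, l(6))**4 = (2 + 6**2 + 1*(6**2)**3)**4 = (2 + 36 + 1*36**3)**4 = (2 + 36 + 1*46656)**4 = (2 + 36 + 46656)**4 = 46694**4 = 4753837321619892496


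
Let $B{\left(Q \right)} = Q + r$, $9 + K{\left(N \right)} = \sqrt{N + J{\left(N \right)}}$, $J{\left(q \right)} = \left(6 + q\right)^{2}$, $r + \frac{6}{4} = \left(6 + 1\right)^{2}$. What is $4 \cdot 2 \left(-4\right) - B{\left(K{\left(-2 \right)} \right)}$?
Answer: $- \frac{141}{2} - \sqrt{14} \approx -74.242$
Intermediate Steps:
$r = \frac{95}{2}$ ($r = - \frac{3}{2} + \left(6 + 1\right)^{2} = - \frac{3}{2} + 7^{2} = - \frac{3}{2} + 49 = \frac{95}{2} \approx 47.5$)
$K{\left(N \right)} = -9 + \sqrt{N + \left(6 + N\right)^{2}}$
$B{\left(Q \right)} = \frac{95}{2} + Q$ ($B{\left(Q \right)} = Q + \frac{95}{2} = \frac{95}{2} + Q$)
$4 \cdot 2 \left(-4\right) - B{\left(K{\left(-2 \right)} \right)} = 4 \cdot 2 \left(-4\right) - \left(\frac{95}{2} - \left(9 - \sqrt{-2 + \left(6 - 2\right)^{2}}\right)\right) = 8 \left(-4\right) - \left(\frac{95}{2} - \left(9 - \sqrt{-2 + 4^{2}}\right)\right) = -32 - \left(\frac{95}{2} - \left(9 - \sqrt{-2 + 16}\right)\right) = -32 - \left(\frac{95}{2} - \left(9 - \sqrt{14}\right)\right) = -32 - \left(\frac{77}{2} + \sqrt{14}\right) = - \frac{141}{2} - \sqrt{14}$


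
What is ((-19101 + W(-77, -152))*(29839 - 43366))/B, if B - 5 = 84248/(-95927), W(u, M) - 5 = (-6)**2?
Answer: 24732342322740/395387 ≈ 6.2552e+7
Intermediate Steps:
W(u, M) = 41 (W(u, M) = 5 + (-6)**2 = 5 + 36 = 41)
B = 395387/95927 (B = 5 + 84248/(-95927) = 5 + 84248*(-1/95927) = 5 - 84248/95927 = 395387/95927 ≈ 4.1217)
((-19101 + W(-77, -152))*(29839 - 43366))/B = ((-19101 + 41)*(29839 - 43366))/(395387/95927) = -19060*(-13527)*(95927/395387) = 257824620*(95927/395387) = 24732342322740/395387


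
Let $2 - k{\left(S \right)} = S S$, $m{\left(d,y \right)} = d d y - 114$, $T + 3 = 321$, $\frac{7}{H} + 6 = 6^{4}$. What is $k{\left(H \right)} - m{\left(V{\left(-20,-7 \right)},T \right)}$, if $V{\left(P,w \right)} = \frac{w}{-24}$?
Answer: $\frac{1184145433}{13312800} \approx 88.948$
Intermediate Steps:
$V{\left(P,w \right)} = - \frac{w}{24}$ ($V{\left(P,w \right)} = w \left(- \frac{1}{24}\right) = - \frac{w}{24}$)
$H = \frac{7}{1290}$ ($H = \frac{7}{-6 + 6^{4}} = \frac{7}{-6 + 1296} = \frac{7}{1290} \approx 0.0054264$)
$T = 318$ ($T = -3 + 321 = 318$)
$m{\left(d,y \right)} = -114 + y d^{2}$ ($m{\left(d,y \right)} = d^{2} y - 114 = y d^{2} - 114 = -114 + y d^{2}$)
$k{\left(S \right)} = 2 - S^{2}$ ($k{\left(S \right)} = 2 - S S = 2 - S^{2}$)
$k{\left(H \right)} - m{\left(V{\left(-20,-7 \right)},T \right)} = \left(2 - \left(\frac{7}{1290}\right)^{2}\right) - \left(-114 + 318 \left(\left(- \frac{1}{24}\right) \left(-7\right)\right)^{2}\right) = \left(2 - \frac{49}{1664100}\right) - \left(-114 + 318 \left(\frac{7}{24}\right)^{2}\right) = \left(2 - \frac{49}{1664100}\right) - \left(-114 + 318 \cdot \frac{49}{576}\right) = \frac{3328151}{1664100} - \left(-114 + \frac{2597}{96}\right) = \frac{3328151}{1664100} - - \frac{8347}{96} = \frac{3328151}{1664100} + \frac{8347}{96} = \frac{1184145433}{13312800}$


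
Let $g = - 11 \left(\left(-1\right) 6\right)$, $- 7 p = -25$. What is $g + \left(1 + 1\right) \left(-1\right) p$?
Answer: $\frac{412}{7} \approx 58.857$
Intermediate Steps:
$p = \frac{25}{7}$ ($p = \left(- \frac{1}{7}\right) \left(-25\right) = \frac{25}{7} \approx 3.5714$)
$g = 66$ ($g = \left(-11\right) \left(-6\right) = 66$)
$g + \left(1 + 1\right) \left(-1\right) p = 66 + \left(1 + 1\right) \left(-1\right) \frac{25}{7} = 66 + 2 \left(-1\right) \frac{25}{7} = 66 - \frac{50}{7} = \frac{412}{7}$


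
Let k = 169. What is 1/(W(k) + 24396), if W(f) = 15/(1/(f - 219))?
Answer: 1/23646 ≈ 4.2290e-5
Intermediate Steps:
W(f) = -3285 + 15*f (W(f) = 15/(1/(-219 + f)) = 15*(-219 + f) = -3285 + 15*f)
1/(W(k) + 24396) = 1/((-3285 + 15*169) + 24396) = 1/((-3285 + 2535) + 24396) = 1/(-750 + 24396) = 1/23646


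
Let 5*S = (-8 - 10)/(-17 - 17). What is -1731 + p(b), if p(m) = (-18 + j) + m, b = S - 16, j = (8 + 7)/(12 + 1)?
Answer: -1948933/1105 ≈ -1763.7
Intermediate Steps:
j = 15/13 ≈ 1.1538
S = 9/85 (S = ((-8 - 10)/(-17 - 17))/5 = (-18/(-34))/5 = (-18*(-1/34))/5 = (⅕)*(9/17) = 9/85 ≈ 0.10588)
b = -1351/85 (b = 9/85 - 16 = -1351/85 ≈ -15.894)
p(m) = -219/13 + m (p(m) = (-18 + 15/13) + m = -219/13 + m)
-1731 + p(b) = -1731 + (-219/13 - 1351/85) = -1731 - 36178/1105 = -1948933/1105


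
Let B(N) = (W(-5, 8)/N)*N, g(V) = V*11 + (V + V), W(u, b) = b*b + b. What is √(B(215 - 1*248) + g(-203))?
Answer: I*√2567 ≈ 50.666*I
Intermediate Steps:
W(u, b) = b + b² (W(u, b) = b² + b = b + b²)
g(V) = 13*V (g(V) = 11*V + 2*V = 13*V)
B(N) = 72 (B(N) = ((8*(1 + 8))/N)*N = ((8*9)/N)*N = (72/N)*N = 72)
√(B(215 - 1*248) + g(-203)) = √(72 + 13*(-203)) = √(72 - 2639) = √(-2567) = I*√2567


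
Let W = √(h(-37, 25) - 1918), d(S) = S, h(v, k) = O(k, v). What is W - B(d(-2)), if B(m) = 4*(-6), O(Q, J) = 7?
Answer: 24 + 7*I*√39 ≈ 24.0 + 43.715*I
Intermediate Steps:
h(v, k) = 7
B(m) = -24
W = 7*I*√39 (W = √(7 - 1918) = √(-1911) = 7*I*√39 ≈ 43.715*I)
W - B(d(-2)) = 7*I*√39 - 1*(-24) = 7*I*√39 + 24 = 24 + 7*I*√39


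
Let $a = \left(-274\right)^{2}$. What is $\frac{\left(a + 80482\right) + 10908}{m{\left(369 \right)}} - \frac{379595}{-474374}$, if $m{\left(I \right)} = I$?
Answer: $\frac{79107212839}{175044006} \approx 451.93$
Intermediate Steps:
$a = 75076$
$\frac{\left(a + 80482\right) + 10908}{m{\left(369 \right)}} - \frac{379595}{-474374} = \frac{\left(75076 + 80482\right) + 10908}{369} - \frac{379595}{-474374} = \left(155558 + 10908\right) \frac{1}{369} - - \frac{379595}{474374} = 166466 \cdot \frac{1}{369} + \frac{379595}{474374} = \frac{166466}{369} + \frac{379595}{474374} = \frac{79107212839}{175044006}$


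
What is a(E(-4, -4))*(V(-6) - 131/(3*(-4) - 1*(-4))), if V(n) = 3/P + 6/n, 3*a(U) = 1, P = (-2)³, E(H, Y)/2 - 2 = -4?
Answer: 5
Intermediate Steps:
E(H, Y) = -4 (E(H, Y) = 4 + 2*(-4) = 4 - 8 = -4)
P = -8
a(U) = ⅓ (a(U) = (⅓)*1 = ⅓)
V(n) = -3/8 + 6/n (V(n) = 3/(-8) + 6/n = 3*(-⅛) + 6/n = -3/8 + 6/n)
a(E(-4, -4))*(V(-6) - 131/(3*(-4) - 1*(-4))) = ((-3/8 + 6/(-6)) - 131/(3*(-4) - 1*(-4)))/3 = ((-3/8 + 6*(-⅙)) - 131/(-12 + 4))/3 = ((-3/8 - 1) - 131/(-8))/3 = (-11/8 - 131*(-⅛))/3 = (-11/8 + 131/8)/3 = (⅓)*15 = 5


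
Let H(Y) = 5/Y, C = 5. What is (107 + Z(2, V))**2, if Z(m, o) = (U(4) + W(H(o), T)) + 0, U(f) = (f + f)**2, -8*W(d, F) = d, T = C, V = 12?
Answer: 269320921/9216 ≈ 29223.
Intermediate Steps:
T = 5
W(d, F) = -d/8
U(f) = 4*f**2 (U(f) = (2*f)**2 = 4*f**2)
Z(m, o) = 64 - 5/(8*o) (Z(m, o) = (4*4**2 - 5/(8*o)) + 0 = (4*16 - 5/(8*o)) + 0 = (64 - 5/(8*o)) + 0 = 64 - 5/(8*o))
(107 + Z(2, V))**2 = (107 + (64 - 5/8/12))**2 = (107 + (64 - 5/8*1/12))**2 = (107 + (64 - 5/96))**2 = (107 + 6139/96)**2 = (16411/96)**2 = 269320921/9216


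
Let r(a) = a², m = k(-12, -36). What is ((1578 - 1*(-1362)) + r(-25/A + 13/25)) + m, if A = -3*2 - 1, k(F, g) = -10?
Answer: 90243906/30625 ≈ 2946.7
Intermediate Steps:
A = -7 (A = -6 - 1 = -7)
m = -10
((1578 - 1*(-1362)) + r(-25/A + 13/25)) + m = ((1578 - 1*(-1362)) + (-25/(-7) + 13/25)²) - 10 = ((1578 + 1362) + (-25*(-⅐) + 13*(1/25))²) - 10 = (2940 + (25/7 + 13/25)²) - 10 = (2940 + (716/175)²) - 10 = (2940 + 512656/30625) - 10 = 90550156/30625 - 10 = 90243906/30625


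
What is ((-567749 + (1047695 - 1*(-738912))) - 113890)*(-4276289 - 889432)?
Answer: -5707956401928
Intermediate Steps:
((-567749 + (1047695 - 1*(-738912))) - 113890)*(-4276289 - 889432) = ((-567749 + (1047695 + 738912)) - 113890)*(-5165721) = ((-567749 + 1786607) - 113890)*(-5165721) = (1218858 - 113890)*(-5165721) = 1104968*(-5165721) = -5707956401928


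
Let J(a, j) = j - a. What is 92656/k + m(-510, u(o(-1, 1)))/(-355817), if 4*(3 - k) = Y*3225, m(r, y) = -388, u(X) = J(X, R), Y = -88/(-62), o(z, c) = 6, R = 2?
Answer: -511006125148/6294758547 ≈ -81.180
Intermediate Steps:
Y = 44/31 (Y = -88*(-1/62) = 44/31 ≈ 1.4194)
u(X) = 2 - X
k = -35382/31 (k = 3 - 11*3225/31 = 3 - ¼*141900/31 = 3 - 35475/31 = -35382/31 ≈ -1141.4)
92656/k + m(-510, u(o(-1, 1)))/(-355817) = 92656/(-35382/31) - 388/(-355817) = 92656*(-31/35382) - 388*(-1/355817) = -1436168/17691 + 388/355817 = -511006125148/6294758547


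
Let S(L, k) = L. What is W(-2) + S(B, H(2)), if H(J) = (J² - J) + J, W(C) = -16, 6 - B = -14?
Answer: 4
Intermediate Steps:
B = 20 (B = 6 - 1*(-14) = 6 + 14 = 20)
H(J) = J²
W(-2) + S(B, H(2)) = -16 + 20 = 4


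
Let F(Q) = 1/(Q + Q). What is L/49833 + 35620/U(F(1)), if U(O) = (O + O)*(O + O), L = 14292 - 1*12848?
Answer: 1775052904/49833 ≈ 35620.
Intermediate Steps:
L = 1444 (L = 14292 - 12848 = 1444)
F(Q) = 1/(2*Q)
U(O) = 4*O² (U(O) = (2*O)*(2*O) = 4*O²)
L/49833 + 35620/U(F(1)) = 1444/49833 + 35620/((4*((½)/1)²)) = 1444*(1/49833) + 35620/((4*((½)*1)²)) = 1444/49833 + 35620/((4*(½)²)) = 1444/49833 + 35620/((4*(¼))) = 1444/49833 + 35620/1 = 1444/49833 + 35620*1 = 1444/49833 + 35620 = 1775052904/49833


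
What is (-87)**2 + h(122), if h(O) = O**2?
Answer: 22453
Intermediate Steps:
(-87)**2 + h(122) = (-87)**2 + 122**2 = 7569 + 14884 = 22453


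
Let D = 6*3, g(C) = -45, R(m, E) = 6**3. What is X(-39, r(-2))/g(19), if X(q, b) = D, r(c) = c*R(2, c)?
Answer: -2/5 ≈ -0.40000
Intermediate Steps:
R(m, E) = 216
D = 18
r(c) = 216*c (r(c) = c*216 = 216*c)
X(q, b) = 18
X(-39, r(-2))/g(19) = 18/(-45) = 18*(-1/45) = -2/5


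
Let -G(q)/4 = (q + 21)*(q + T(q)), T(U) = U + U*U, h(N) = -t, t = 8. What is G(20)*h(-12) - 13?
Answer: 577267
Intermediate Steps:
h(N) = -8 (h(N) = -1*8 = -8)
T(U) = U + U²
G(q) = -4*(21 + q)*(q + q*(1 + q)) (G(q) = -4*(q + 21)*(q + q*(1 + q)) = -4*(21 + q)*(q + q*(1 + q)))
G(20)*h(-12) - 13 = (4*20*(-42 - 1*20² - 23*20))*(-8) - 13 = (4*20*(-42 - 1*400 - 460))*(-8) - 13 = (4*20*(-42 - 400 - 460))*(-8) - 13 = (4*20*(-902))*(-8) - 13 = -72160*(-8) - 13 = 577280 - 13 = 577267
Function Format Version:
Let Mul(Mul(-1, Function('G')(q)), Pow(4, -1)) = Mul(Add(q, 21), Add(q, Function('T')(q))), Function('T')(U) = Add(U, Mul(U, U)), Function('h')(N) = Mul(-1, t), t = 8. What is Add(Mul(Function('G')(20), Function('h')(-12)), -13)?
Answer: 577267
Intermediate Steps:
Function('h')(N) = -8 (Function('h')(N) = Mul(-1, 8) = -8)
Function('T')(U) = Add(U, Pow(U, 2))
Function('G')(q) = Mul(-4, Add(21, q), Add(q, Mul(q, Add(1, q)))) (Function('G')(q) = Mul(-4, Mul(Add(q, 21), Add(q, Mul(q, Add(1, q))))) = Mul(-4, Mul(Add(21, q), Add(q, Mul(q, Add(1, q))))) = Mul(-4, Add(21, q), Add(q, Mul(q, Add(1, q)))))
Add(Mul(Function('G')(20), Function('h')(-12)), -13) = Add(Mul(Mul(4, 20, Add(-42, Mul(-1, Pow(20, 2)), Mul(-23, 20))), -8), -13) = Add(Mul(Mul(4, 20, Add(-42, Mul(-1, 400), -460)), -8), -13) = Add(Mul(Mul(4, 20, Add(-42, -400, -460)), -8), -13) = Add(Mul(Mul(4, 20, -902), -8), -13) = Add(Mul(-72160, -8), -13) = Add(577280, -13) = 577267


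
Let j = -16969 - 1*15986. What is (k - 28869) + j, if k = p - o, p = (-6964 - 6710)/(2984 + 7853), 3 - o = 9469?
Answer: -567417320/10837 ≈ -52359.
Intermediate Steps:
o = -9466 (o = 3 - 1*9469 = 3 - 9469 = -9466)
j = -32955 (j = -16969 - 15986 = -32955)
p = -13674/10837 ≈ -1.2618
k = 102569368/10837 (k = -13674/10837 - 1*(-9466) = -13674/10837 + 9466 = 102569368/10837 ≈ 9464.7)
(k - 28869) + j = (102569368/10837 - 28869) - 32955 = -210283985/10837 - 32955 = -567417320/10837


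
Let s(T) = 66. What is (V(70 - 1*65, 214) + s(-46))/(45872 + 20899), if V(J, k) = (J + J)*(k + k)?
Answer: 4346/66771 ≈ 0.065088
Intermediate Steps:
V(J, k) = 4*J*k (V(J, k) = (2*J)*(2*k) = 4*J*k)
(V(70 - 1*65, 214) + s(-46))/(45872 + 20899) = (4*(70 - 1*65)*214 + 66)/(45872 + 20899) = (4*(70 - 65)*214 + 66)/66771 = (4*5*214 + 66)*(1/66771) = (4280 + 66)*(1/66771) = 4346*(1/66771) = 4346/66771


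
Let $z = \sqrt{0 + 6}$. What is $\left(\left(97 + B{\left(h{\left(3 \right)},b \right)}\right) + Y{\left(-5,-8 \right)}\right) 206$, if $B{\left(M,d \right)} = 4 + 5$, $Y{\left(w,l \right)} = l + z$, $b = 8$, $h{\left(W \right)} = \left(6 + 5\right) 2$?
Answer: $20188 + 206 \sqrt{6} \approx 20693.0$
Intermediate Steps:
$h{\left(W \right)} = 22$ ($h{\left(W \right)} = 11 \cdot 2 = 22$)
$z = \sqrt{6} \approx 2.4495$
$Y{\left(w,l \right)} = l + \sqrt{6}$
$B{\left(M,d \right)} = 9$
$\left(\left(97 + B{\left(h{\left(3 \right)},b \right)}\right) + Y{\left(-5,-8 \right)}\right) 206 = \left(\left(97 + 9\right) - \left(8 - \sqrt{6}\right)\right) 206 = \left(106 - \left(8 - \sqrt{6}\right)\right) 206 = \left(98 + \sqrt{6}\right) 206 = 20188 + 206 \sqrt{6}$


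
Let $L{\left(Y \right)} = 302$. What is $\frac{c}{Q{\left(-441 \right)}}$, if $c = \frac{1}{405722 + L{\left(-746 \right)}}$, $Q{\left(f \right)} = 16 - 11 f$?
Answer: $\frac{1}{1976118808} \approx 5.0604 \cdot 10^{-10}$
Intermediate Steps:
$c = \frac{1}{406024}$ ($c = \frac{1}{405722 + 302} = \frac{1}{406024} \approx 2.4629 \cdot 10^{-6}$)
$\frac{c}{Q{\left(-441 \right)}} = \frac{1}{406024 \left(16 - -4851\right)} = \frac{1}{406024 \left(16 + 4851\right)} = \frac{1}{406024 \cdot 4867} = \frac{1}{406024} \cdot \frac{1}{4867} = \frac{1}{1976118808}$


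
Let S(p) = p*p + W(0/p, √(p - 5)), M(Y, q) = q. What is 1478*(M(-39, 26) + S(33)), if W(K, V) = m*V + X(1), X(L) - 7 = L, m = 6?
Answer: 1659794 + 17736*√7 ≈ 1.7067e+6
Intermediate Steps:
X(L) = 7 + L
W(K, V) = 8 + 6*V (W(K, V) = 6*V + (7 + 1) = 6*V + 8 = 8 + 6*V)
S(p) = 8 + p² + 6*√(-5 + p) (S(p) = p*p + (8 + 6*√(p - 5)) = p² + (8 + 6*√(-5 + p)) = 8 + p² + 6*√(-5 + p))
1478*(M(-39, 26) + S(33)) = 1478*(26 + (8 + 33² + 6*√(-5 + 33))) = 1478*(26 + (8 + 1089 + 6*√28)) = 1478*(26 + (8 + 1089 + 6*(2*√7))) = 1478*(26 + (8 + 1089 + 12*√7)) = 1478*(26 + (1097 + 12*√7)) = 1478*(1123 + 12*√7) = 1659794 + 17736*√7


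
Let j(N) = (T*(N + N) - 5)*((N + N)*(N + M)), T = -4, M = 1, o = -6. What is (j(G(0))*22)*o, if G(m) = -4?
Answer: -85536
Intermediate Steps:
j(N) = 2*N*(1 + N)*(-5 - 8*N) (j(N) = (-4*(N + N) - 5)*((N + N)*(N + 1)) = (-8*N - 5)*((2*N)*(1 + N)) = (-8*N - 5)*(2*N*(1 + N)) = (-5 - 8*N)*(2*N*(1 + N)) = 2*N*(1 + N)*(-5 - 8*N))
(j(G(0))*22)*o = (-2*(-4)*(5 + 8*(-4)**2 + 13*(-4))*22)*(-6) = (-2*(-4)*(5 + 8*16 - 52)*22)*(-6) = (-2*(-4)*(5 + 128 - 52)*22)*(-6) = (-2*(-4)*81*22)*(-6) = (648*22)*(-6) = 14256*(-6) = -85536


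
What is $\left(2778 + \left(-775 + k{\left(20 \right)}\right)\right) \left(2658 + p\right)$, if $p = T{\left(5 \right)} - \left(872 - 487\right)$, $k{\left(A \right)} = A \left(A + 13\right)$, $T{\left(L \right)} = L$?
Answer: $6066314$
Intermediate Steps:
$k{\left(A \right)} = A \left(13 + A\right)$
$p = -380$ ($p = 5 - \left(872 - 487\right) = 5 - 385 = -380$)
$\left(2778 + \left(-775 + k{\left(20 \right)}\right)\right) \left(2658 + p\right) = \left(2778 - \left(775 - 20 \left(13 + 20\right)\right)\right) \left(2658 - 380\right) = \left(2778 + \left(-775 + 20 \cdot 33\right)\right) 2278 = \left(2778 + \left(-775 + 660\right)\right) 2278 = \left(2778 - 115\right) 2278 = 2663 \cdot 2278 = 6066314$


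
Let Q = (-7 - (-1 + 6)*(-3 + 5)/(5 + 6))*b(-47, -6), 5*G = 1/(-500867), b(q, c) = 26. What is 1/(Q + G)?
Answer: -27547685/5664805781 ≈ -0.0048629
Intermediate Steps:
G = -1/2504335 (G = (1/5)/(-500867) = (1/5)*(-1/500867) = -1/2504335 ≈ -3.9931e-7)
Q = -2262/11 (Q = (-7 - (-1 + 6)*(-3 + 5)/(5 + 6))*26 = (-7 - 5*2/11)*26 = (-7 - 1*10/11)*26 = (-7 - 10/11)*26 = -87/11*26 = -2262/11 ≈ -205.64)
1/(Q + G) = 1/(-2262/11 - 1/2504335) = 1/(-5664805781/27547685) = -27547685/5664805781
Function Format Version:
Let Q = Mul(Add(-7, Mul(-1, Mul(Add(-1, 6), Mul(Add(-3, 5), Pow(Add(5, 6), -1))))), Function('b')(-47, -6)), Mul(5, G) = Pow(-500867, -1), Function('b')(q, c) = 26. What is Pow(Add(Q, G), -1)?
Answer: Rational(-27547685, 5664805781) ≈ -0.0048629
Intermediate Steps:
G = Rational(-1, 2504335) (G = Mul(Rational(1, 5), Pow(-500867, -1)) = Mul(Rational(1, 5), Rational(-1, 500867)) = Rational(-1, 2504335) ≈ -3.9931e-7)
Q = Rational(-2262, 11) (Q = Mul(Add(-7, Mul(-1, Mul(Add(-1, 6), Mul(Add(-3, 5), Pow(Add(5, 6), -1))))), 26) = Mul(Add(-7, Mul(-1, Mul(5, Mul(2, Pow(11, -1))))), 26) = Mul(Add(-7, Mul(-1, Mul(5, Mul(2, Rational(1, 11))))), 26) = Mul(Add(-7, Mul(-1, Mul(5, Rational(2, 11)))), 26) = Mul(Add(-7, Mul(-1, Rational(10, 11))), 26) = Mul(Add(-7, Rational(-10, 11)), 26) = Mul(Rational(-87, 11), 26) = Rational(-2262, 11) ≈ -205.64)
Pow(Add(Q, G), -1) = Pow(Add(Rational(-2262, 11), Rational(-1, 2504335)), -1) = Pow(Rational(-5664805781, 27547685), -1) = Rational(-27547685, 5664805781)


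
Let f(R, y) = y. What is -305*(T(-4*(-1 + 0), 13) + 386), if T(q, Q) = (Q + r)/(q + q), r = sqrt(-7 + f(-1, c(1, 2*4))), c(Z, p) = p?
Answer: -473055/4 ≈ -1.1826e+5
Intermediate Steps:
r = 1 (r = sqrt(-7 + 2*4) = sqrt(-7 + 8) = sqrt(1) = 1)
T(q, Q) = (1 + Q)/(2*q) (T(q, Q) = (Q + 1)/(q + q) = (1 + Q)/((2*q)) = (1 + Q)*(1/(2*q)) = (1 + Q)/(2*q))
-305*(T(-4*(-1 + 0), 13) + 386) = -305*((1 + 13)/(2*((-4*(-1 + 0)))) + 386) = -305*((1/2)*14/(-4*(-1)) + 386) = -305*((1/2)*14/4 + 386) = -305*((1/2)*(1/4)*14 + 386) = -305*(7/4 + 386) = -305*1551/4 = -473055/4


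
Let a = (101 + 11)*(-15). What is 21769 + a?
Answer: 20089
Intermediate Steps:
a = -1680 (a = 112*(-15) = -1680)
21769 + a = 21769 - 1680 = 20089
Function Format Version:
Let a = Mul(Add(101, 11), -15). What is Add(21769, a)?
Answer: 20089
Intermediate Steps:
a = -1680 (a = Mul(112, -15) = -1680)
Add(21769, a) = Add(21769, -1680) = 20089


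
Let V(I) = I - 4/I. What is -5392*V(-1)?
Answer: -16176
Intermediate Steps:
-5392*V(-1) = -5392*(-1 - 4/(-1)) = -5392*(-1 - 4*(-1)) = -5392*(-1 + 4) = -5392*3 = -16176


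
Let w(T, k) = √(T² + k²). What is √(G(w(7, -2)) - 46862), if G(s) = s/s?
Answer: I*√46861 ≈ 216.47*I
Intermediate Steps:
G(s) = 1
√(G(w(7, -2)) - 46862) = √(1 - 46862) = √(-46861) = I*√46861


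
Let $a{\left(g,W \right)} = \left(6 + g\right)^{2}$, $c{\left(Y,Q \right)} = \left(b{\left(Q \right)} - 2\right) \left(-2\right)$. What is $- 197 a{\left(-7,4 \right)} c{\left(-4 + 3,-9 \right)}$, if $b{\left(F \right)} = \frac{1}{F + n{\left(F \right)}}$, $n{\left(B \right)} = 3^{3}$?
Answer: $- \frac{6895}{9} \approx -766.11$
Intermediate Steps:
$n{\left(B \right)} = 27$
$b{\left(F \right)} = \frac{1}{27 + F}$ ($b{\left(F \right)} = \frac{1}{F + 27} = \frac{1}{27 + F}$)
$c{\left(Y,Q \right)} = 4 - \frac{2}{27 + Q}$ ($c{\left(Y,Q \right)} = \left(\frac{1}{27 + Q} - 2\right) \left(-2\right) = \left(-2 + \frac{1}{27 + Q}\right) \left(-2\right) = 4 - \frac{2}{27 + Q}$)
$- 197 a{\left(-7,4 \right)} c{\left(-4 + 3,-9 \right)} = - 197 \left(6 - 7\right)^{2} \frac{2 \left(53 + 2 \left(-9\right)\right)}{27 - 9} = - 197 \left(-1\right)^{2} \frac{2 \left(53 - 18\right)}{18} = \left(-197\right) 1 \cdot 2 \cdot \frac{1}{18} \cdot 35 = \left(-197\right) \frac{35}{9} = - \frac{6895}{9}$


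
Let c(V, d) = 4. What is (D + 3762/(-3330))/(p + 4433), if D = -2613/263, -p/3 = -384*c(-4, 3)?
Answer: -538372/439889855 ≈ -0.0012239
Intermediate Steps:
p = 4608 (p = -(-1152)*4 = -3*(-1536) = 4608)
D = -2613/263 (D = -2613*1/263 = -2613/263 ≈ -9.9354)
(D + 3762/(-3330))/(p + 4433) = (-2613/263 + 3762/(-3330))/(4608 + 4433) = (-2613/263 + 3762*(-1/3330))/9041 = (-2613/263 - 209/185)*(1/9041) = -538372/48655*1/9041 = -538372/439889855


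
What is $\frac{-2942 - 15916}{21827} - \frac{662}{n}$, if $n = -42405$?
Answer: $- \frac{785224016}{925573935} \approx -0.84836$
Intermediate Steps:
$\frac{-2942 - 15916}{21827} - \frac{662}{n} = \frac{-2942 - 15916}{21827} - \frac{662}{-42405} = \left(-2942 - 15916\right) \frac{1}{21827} - - \frac{662}{42405} = \left(-18858\right) \frac{1}{21827} + \frac{662}{42405} = - \frac{18858}{21827} + \frac{662}{42405} = - \frac{785224016}{925573935}$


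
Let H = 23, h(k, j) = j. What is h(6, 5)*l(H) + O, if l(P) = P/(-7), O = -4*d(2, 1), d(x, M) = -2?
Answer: -59/7 ≈ -8.4286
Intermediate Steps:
O = 8 (O = -4*(-2) = 8)
l(P) = -P/7 (l(P) = P*(-⅐) = -P/7)
h(6, 5)*l(H) + O = 5*(-⅐*23) + 8 = 5*(-23/7) + 8 = -115/7 + 8 = -59/7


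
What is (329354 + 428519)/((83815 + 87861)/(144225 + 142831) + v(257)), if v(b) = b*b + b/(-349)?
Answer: 18981411292228/1654235747547 ≈ 11.474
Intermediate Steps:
v(b) = b² - b/349 (v(b) = b² + b*(-1/349) = b² - b/349)
(329354 + 428519)/((83815 + 87861)/(144225 + 142831) + v(257)) = (329354 + 428519)/((83815 + 87861)/(144225 + 142831) + 257*(-1/349 + 257)) = 757873/(171676/287056 + 257*(89692/349)) = 757873/(171676*(1/287056) + 23050844/349) = 757873/(42919/71764 + 23050844/349) = 757873/(1654235747547/25045636) = 757873*(25045636/1654235747547) = 18981411292228/1654235747547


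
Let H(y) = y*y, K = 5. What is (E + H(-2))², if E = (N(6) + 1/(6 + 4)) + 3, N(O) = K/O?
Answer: 14161/225 ≈ 62.938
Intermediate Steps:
H(y) = y²
N(O) = 5/O
E = 59/15 (E = (5/6 + 1/(6 + 4)) + 3 = (5*(⅙) + 1/10) + 3 = (⅚ + ⅒) + 3 = 14/15 + 3 = 59/15 ≈ 3.9333)
(E + H(-2))² = (59/15 + (-2)²)² = (59/15 + 4)² = (119/15)² = 14161/225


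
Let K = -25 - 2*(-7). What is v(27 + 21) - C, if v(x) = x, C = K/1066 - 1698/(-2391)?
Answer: 40186307/849602 ≈ 47.300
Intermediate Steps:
K = -11 (K = -25 + 14 = -11)
C = 594589/849602 (C = -11/1066 - 1698/(-2391) = -11*1/1066 - 1698*(-1/2391) = -11/1066 + 566/797 = 594589/849602 ≈ 0.69984)
v(27 + 21) - C = (27 + 21) - 1*594589/849602 = 48 - 594589/849602 = 40186307/849602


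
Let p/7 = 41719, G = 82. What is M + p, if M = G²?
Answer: 298757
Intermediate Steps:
p = 292033 (p = 7*41719 = 292033)
M = 6724 (M = 82² = 6724)
M + p = 6724 + 292033 = 298757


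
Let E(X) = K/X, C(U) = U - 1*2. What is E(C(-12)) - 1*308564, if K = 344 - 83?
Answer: -4320157/14 ≈ -3.0858e+5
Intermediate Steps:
C(U) = -2 + U (C(U) = U - 2 = -2 + U)
K = 261
E(X) = 261/X
E(C(-12)) - 1*308564 = 261/(-2 - 12) - 1*308564 = 261/(-14) - 308564 = 261*(-1/14) - 308564 = -261/14 - 308564 = -4320157/14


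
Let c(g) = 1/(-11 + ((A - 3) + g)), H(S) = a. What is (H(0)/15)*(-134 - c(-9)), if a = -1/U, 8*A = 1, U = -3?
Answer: -24514/8235 ≈ -2.9768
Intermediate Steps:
A = ⅛ (A = (⅛)*1 = ⅛ ≈ 0.12500)
a = ⅓ (a = -1/(-3) = -1*(-⅓) = ⅓ ≈ 0.33333)
H(S) = ⅓
c(g) = 1/(-111/8 + g) (c(g) = 1/(-11 + ((⅛ - 3) + g)) = 1/(-11 + (-23/8 + g)) = 1/(-111/8 + g))
(H(0)/15)*(-134 - c(-9)) = ((⅓)/15)*(-134 - 8/(-111 + 8*(-9))) = ((⅓)*(1/15))*(-134 - 8/(-111 - 72)) = (-134 - 8/(-183))/45 = (-134 - 8*(-1)/183)/45 = (-134 - 1*(-8/183))/45 = (-134 + 8/183)/45 = (1/45)*(-24514/183) = -24514/8235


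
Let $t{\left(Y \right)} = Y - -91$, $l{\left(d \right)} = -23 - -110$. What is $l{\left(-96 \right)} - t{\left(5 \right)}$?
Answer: $-9$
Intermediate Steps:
$l{\left(d \right)} = 87$ ($l{\left(d \right)} = -23 + 110 = 87$)
$t{\left(Y \right)} = 91 + Y$ ($t{\left(Y \right)} = Y + 91 = 91 + Y$)
$l{\left(-96 \right)} - t{\left(5 \right)} = 87 - \left(91 + 5\right) = 87 - 96 = -9$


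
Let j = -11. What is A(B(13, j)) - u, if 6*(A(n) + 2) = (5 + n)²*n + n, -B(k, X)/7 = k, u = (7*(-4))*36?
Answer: -667091/6 ≈ -1.1118e+5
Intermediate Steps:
u = -1008 (u = -28*36 = -1008)
B(k, X) = -7*k
A(n) = -2 + n/6 + n*(5 + n)²/6 (A(n) = -2 + ((5 + n)²*n + n)/6 = -2 + (n*(5 + n)² + n)/6 = -2 + (n + n*(5 + n)²)/6 = -2 + (n/6 + n*(5 + n)²/6) = -2 + n/6 + n*(5 + n)²/6)
A(B(13, j)) - u = (-2 + (-7*13)/6 + (-7*13)*(5 - 7*13)²/6) - 1*(-1008) = (-2 + (⅙)*(-91) + (⅙)*(-91)*(5 - 91)²) + 1008 = (-2 - 91/6 + (⅙)*(-91)*(-86)²) + 1008 = (-2 - 91/6 + (⅙)*(-91)*7396) + 1008 = (-2 - 91/6 - 336518/3) + 1008 = -673139/6 + 1008 = -667091/6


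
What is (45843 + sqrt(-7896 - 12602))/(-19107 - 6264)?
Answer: -15281/8457 - I*sqrt(20498)/25371 ≈ -1.8069 - 0.0056431*I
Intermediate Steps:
(45843 + sqrt(-7896 - 12602))/(-19107 - 6264) = (45843 + sqrt(-20498))/(-25371) = (45843 + I*sqrt(20498))*(-1/25371) = -15281/8457 - I*sqrt(20498)/25371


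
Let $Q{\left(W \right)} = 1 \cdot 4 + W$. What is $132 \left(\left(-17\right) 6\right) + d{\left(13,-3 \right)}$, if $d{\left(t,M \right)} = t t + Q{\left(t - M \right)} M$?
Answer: $-13355$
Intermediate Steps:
$Q{\left(W \right)} = 4 + W$
$d{\left(t,M \right)} = t^{2} + M \left(4 + t - M\right)$ ($d{\left(t,M \right)} = t t + \left(4 - \left(M - t\right)\right) M = t^{2} + \left(4 + t - M\right) M = t^{2} + M \left(4 + t - M\right)$)
$132 \left(\left(-17\right) 6\right) + d{\left(13,-3 \right)} = 132 \left(\left(-17\right) 6\right) + \left(13^{2} - 3 \left(4 + 13 - -3\right)\right) = 132 \left(-102\right) + \left(169 - 3 \left(4 + 13 + 3\right)\right) = -13464 + \left(169 - 60\right) = -13464 + 109 = -13355$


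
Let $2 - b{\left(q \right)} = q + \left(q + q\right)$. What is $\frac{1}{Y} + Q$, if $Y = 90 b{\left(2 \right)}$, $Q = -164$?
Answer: $- \frac{59041}{360} \approx -164.0$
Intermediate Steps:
$b{\left(q \right)} = 2 - 3 q$ ($b{\left(q \right)} = 2 - \left(q + \left(q + q\right)\right) = 2 - \left(q + 2 q\right) = 2 - 3 q$)
$Y = -360$ ($Y = 90 \left(2 - 6\right) = 90 \left(-4\right) = -360$)
$\frac{1}{Y} + Q = \frac{1}{-360} - 164 = - \frac{1}{360} - 164 = - \frac{59041}{360}$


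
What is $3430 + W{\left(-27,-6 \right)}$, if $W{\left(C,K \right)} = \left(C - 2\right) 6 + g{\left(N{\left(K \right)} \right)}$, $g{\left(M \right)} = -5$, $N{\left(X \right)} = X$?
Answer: $3251$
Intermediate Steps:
$W{\left(C,K \right)} = -17 + 6 C$ ($W{\left(C,K \right)} = \left(C - 2\right) 6 - 5 = \left(-2 + C\right) 6 - 5 = \left(-12 + 6 C\right) - 5 = -17 + 6 C$)
$3430 + W{\left(-27,-6 \right)} = 3430 + \left(-17 + 6 \left(-27\right)\right) = 3430 - 179 = 3251$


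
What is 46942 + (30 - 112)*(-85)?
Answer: 53912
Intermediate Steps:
46942 + (30 - 112)*(-85) = 46942 - 82*(-85) = 46942 + 6970 = 53912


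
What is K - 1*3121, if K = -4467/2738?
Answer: -8549765/2738 ≈ -3122.6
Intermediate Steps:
K = -4467/2738 (K = -4467*1/2738 = -4467/2738 ≈ -1.6315)
K - 1*3121 = -4467/2738 - 1*3121 = -4467/2738 - 3121 = -8549765/2738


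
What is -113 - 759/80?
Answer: -9799/80 ≈ -122.49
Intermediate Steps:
-113 - 759/80 = -9799/80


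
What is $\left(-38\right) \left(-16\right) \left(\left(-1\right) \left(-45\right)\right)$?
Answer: $27360$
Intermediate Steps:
$\left(-38\right) \left(-16\right) \left(\left(-1\right) \left(-45\right)\right) = 608 \cdot 45 = 27360$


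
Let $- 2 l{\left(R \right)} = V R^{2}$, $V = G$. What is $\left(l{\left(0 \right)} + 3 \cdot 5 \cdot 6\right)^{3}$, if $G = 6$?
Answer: $729000$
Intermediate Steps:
$V = 6$
$l{\left(R \right)} = - 3 R^{2}$ ($l{\left(R \right)} = - \frac{6 R^{2}}{2} = - 3 R^{2}$)
$\left(l{\left(0 \right)} + 3 \cdot 5 \cdot 6\right)^{3} = \left(- 3 \cdot 0^{2} + 3 \cdot 5 \cdot 6\right)^{3} = \left(\left(-3\right) 0 + 15 \cdot 6\right)^{3} = \left(0 + 90\right)^{3} = 90^{3} = 729000$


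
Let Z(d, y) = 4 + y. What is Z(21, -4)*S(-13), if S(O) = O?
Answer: 0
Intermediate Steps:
Z(21, -4)*S(-13) = (4 - 4)*(-13) = 0*(-13) = 0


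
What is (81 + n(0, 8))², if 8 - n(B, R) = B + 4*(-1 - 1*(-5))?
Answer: 5329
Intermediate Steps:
n(B, R) = -8 - B (n(B, R) = 8 - (B + 4*(-1 - 1*(-5))) = 8 - (B + 4*(-1 + 5)) = 8 - (B + 4*4) = 8 - (B + 16) = 8 - (16 + B) = 8 + (-16 - B) = -8 - B)
(81 + n(0, 8))² = (81 + (-8 - 1*0))² = (81 + (-8 + 0))² = (81 - 8)² = 73² = 5329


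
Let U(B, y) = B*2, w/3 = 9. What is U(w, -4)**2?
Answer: 2916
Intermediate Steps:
w = 27 (w = 3*9 = 27)
U(B, y) = 2*B
U(w, -4)**2 = (2*27)**2 = 54**2 = 2916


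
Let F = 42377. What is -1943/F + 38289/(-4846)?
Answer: -1631988731/205358942 ≈ -7.9470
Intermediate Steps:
-1943/F + 38289/(-4846) = -1943/42377 + 38289/(-4846) = -1943*1/42377 + 38289*(-1/4846) = -1943/42377 - 38289/4846 = -1631988731/205358942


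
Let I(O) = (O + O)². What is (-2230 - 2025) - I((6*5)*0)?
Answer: -4255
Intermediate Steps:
I(O) = 4*O² (I(O) = (2*O)² = 4*O²)
(-2230 - 2025) - I((6*5)*0) = (-2230 - 2025) - 4*((6*5)*0)² = -4255 - 4*(30*0)² = -4255 - 4*0² = -4255 - 4*0 = -4255 - 1*0 = -4255 + 0 = -4255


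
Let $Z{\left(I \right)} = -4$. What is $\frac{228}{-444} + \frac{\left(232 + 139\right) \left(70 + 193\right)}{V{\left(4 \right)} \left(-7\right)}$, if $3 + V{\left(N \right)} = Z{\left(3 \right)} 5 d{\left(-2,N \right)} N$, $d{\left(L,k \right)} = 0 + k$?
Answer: $\frac{509606}{11951} \approx 42.641$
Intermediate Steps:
$d{\left(L,k \right)} = k$
$V{\left(N \right)} = -3 - 20 N^{2}$ ($V{\left(N \right)} = -3 + \left(-4\right) 5 N N = -3 + - 20 N N = -3 - 20 N^{2}$)
$\frac{228}{-444} + \frac{\left(232 + 139\right) \left(70 + 193\right)}{V{\left(4 \right)} \left(-7\right)} = \frac{228}{-444} + \frac{\left(232 + 139\right) \left(70 + 193\right)}{\left(-3 - 20 \cdot 4^{2}\right) \left(-7\right)} = 228 \left(- \frac{1}{444}\right) + \frac{371 \cdot 263}{\left(-3 - 320\right) \left(-7\right)} = - \frac{19}{37} + \frac{97573}{\left(-3 - 320\right) \left(-7\right)} = - \frac{19}{37} + \frac{97573}{\left(-323\right) \left(-7\right)} = - \frac{19}{37} + \frac{97573}{2261} = - \frac{19}{37} + 97573 \cdot \frac{1}{2261} = - \frac{19}{37} + \frac{13939}{323} = \frac{509606}{11951}$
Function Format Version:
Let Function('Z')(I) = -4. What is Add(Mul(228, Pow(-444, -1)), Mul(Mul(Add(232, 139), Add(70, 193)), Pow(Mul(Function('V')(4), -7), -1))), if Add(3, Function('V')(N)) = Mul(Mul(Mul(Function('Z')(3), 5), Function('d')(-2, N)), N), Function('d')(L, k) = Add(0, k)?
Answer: Rational(509606, 11951) ≈ 42.641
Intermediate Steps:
Function('d')(L, k) = k
Function('V')(N) = Add(-3, Mul(-20, Pow(N, 2))) (Function('V')(N) = Add(-3, Mul(Mul(Mul(-4, 5), N), N)) = Add(-3, Mul(Mul(-20, N), N)) = Add(-3, Mul(-20, Pow(N, 2))))
Add(Mul(228, Pow(-444, -1)), Mul(Mul(Add(232, 139), Add(70, 193)), Pow(Mul(Function('V')(4), -7), -1))) = Add(Mul(228, Pow(-444, -1)), Mul(Mul(Add(232, 139), Add(70, 193)), Pow(Mul(Add(-3, Mul(-20, Pow(4, 2))), -7), -1))) = Add(Mul(228, Rational(-1, 444)), Mul(Mul(371, 263), Pow(Mul(Add(-3, Mul(-20, 16)), -7), -1))) = Add(Rational(-19, 37), Mul(97573, Pow(Mul(Add(-3, -320), -7), -1))) = Add(Rational(-19, 37), Mul(97573, Pow(Mul(-323, -7), -1))) = Add(Rational(-19, 37), Mul(97573, Pow(2261, -1))) = Add(Rational(-19, 37), Mul(97573, Rational(1, 2261))) = Add(Rational(-19, 37), Rational(13939, 323)) = Rational(509606, 11951)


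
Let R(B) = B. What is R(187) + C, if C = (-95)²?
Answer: 9212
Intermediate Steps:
C = 9025
R(187) + C = 187 + 9025 = 9212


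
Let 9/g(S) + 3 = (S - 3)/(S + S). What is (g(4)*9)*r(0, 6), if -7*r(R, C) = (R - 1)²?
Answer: 648/161 ≈ 4.0248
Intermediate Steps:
g(S) = 9/(-3 + (-3 + S)/(2*S)) (g(S) = 9/(-3 + (S - 3)/(S + S)) = 9/(-3 + (-3 + S)/((2*S))) = 9/(-3 + (-3 + S)*(1/(2*S))) = 9/(-3 + (-3 + S)/(2*S)))
r(R, C) = -(-1 + R)²/7 (r(R, C) = -(R - 1)²/7 = -(-1 + R)²/7)
(g(4)*9)*r(0, 6) = (-18*4/(3 + 5*4)*9)*(-(-1 + 0)²/7) = (-18*4/(3 + 20)*9)*(-⅐*(-1)²) = (-18*4/23*9)*(-⅐*1) = (-18*4*1/23*9)*(-⅐) = -72/23*9*(-⅐) = -648/23*(-⅐) = 648/161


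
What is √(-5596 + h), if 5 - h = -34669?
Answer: √29078 ≈ 170.52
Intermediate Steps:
h = 34674 (h = 5 - 1*(-34669) = 5 + 34669 = 34674)
√(-5596 + h) = √(-5596 + 34674) = √29078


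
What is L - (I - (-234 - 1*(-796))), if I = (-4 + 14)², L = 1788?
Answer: 2250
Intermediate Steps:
I = 100 (I = 10² = 100)
L - (I - (-234 - 1*(-796))) = 1788 - (100 - (-234 - 1*(-796))) = 1788 - (100 - (-234 + 796)) = 1788 - (100 - 1*562) = 1788 - (100 - 562) = 1788 - 1*(-462) = 1788 + 462 = 2250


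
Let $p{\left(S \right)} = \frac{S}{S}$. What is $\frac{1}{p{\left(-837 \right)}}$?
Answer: $1$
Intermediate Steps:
$p{\left(S \right)} = 1$
$\frac{1}{p{\left(-837 \right)}} = 1^{-1} = 1$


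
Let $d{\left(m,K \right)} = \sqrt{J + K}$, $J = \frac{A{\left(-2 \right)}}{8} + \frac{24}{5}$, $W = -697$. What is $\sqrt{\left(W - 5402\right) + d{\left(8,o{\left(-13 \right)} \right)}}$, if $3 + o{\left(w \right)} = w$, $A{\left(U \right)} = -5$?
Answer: $\frac{\sqrt{-609900 + 5 i \sqrt{4730}}}{10} \approx 0.022016 + 78.096 i$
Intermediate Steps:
$o{\left(w \right)} = -3 + w$
$J = \frac{167}{40}$ ($J = - \frac{5}{8} + \frac{24}{5} = \frac{167}{40} \approx 4.175$)
$d{\left(m,K \right)} = \sqrt{\frac{167}{40} + K}$
$\sqrt{\left(W - 5402\right) + d{\left(8,o{\left(-13 \right)} \right)}} = \sqrt{\left(-697 - 5402\right) + \frac{\sqrt{1670 + 400 \left(-3 - 13\right)}}{20}} = \sqrt{\left(-697 - 5402\right) + \frac{\sqrt{1670 + 400 \left(-16\right)}}{20}} = \sqrt{-6099 + \frac{\sqrt{1670 - 6400}}{20}} = \sqrt{-6099 + \frac{\sqrt{-4730}}{20}} = \sqrt{-6099 + \frac{i \sqrt{4730}}{20}}$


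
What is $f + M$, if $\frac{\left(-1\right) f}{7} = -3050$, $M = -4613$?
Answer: $16737$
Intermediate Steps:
$f = 21350$ ($f = \left(-7\right) \left(-3050\right) = 21350$)
$f + M = 21350 - 4613 = 16737$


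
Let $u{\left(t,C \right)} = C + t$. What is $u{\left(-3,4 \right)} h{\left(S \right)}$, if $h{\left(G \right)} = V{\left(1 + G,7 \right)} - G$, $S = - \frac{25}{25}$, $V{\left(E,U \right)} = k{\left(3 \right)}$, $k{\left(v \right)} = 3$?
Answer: $4$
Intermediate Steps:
$V{\left(E,U \right)} = 3$
$S = -1$ ($S = \left(-25\right) \frac{1}{25} = -1$)
$h{\left(G \right)} = 3 - G$
$u{\left(-3,4 \right)} h{\left(S \right)} = \left(4 - 3\right) \left(3 - -1\right) = 1 \left(3 + 1\right) = 1 \cdot 4 = 4$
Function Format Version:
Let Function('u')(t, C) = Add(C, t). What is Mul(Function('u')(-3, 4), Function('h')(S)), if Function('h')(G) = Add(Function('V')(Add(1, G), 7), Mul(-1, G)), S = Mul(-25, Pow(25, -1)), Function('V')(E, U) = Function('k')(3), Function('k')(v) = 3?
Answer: 4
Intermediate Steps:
Function('V')(E, U) = 3
S = -1 (S = Mul(-25, Rational(1, 25)) = -1)
Function('h')(G) = Add(3, Mul(-1, G))
Mul(Function('u')(-3, 4), Function('h')(S)) = Mul(Add(4, -3), Add(3, Mul(-1, -1))) = Mul(1, Add(3, 1)) = Mul(1, 4) = 4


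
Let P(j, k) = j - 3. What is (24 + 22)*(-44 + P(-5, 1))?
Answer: -2392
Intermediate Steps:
P(j, k) = -3 + j
(24 + 22)*(-44 + P(-5, 1)) = (24 + 22)*(-44 + (-3 - 5)) = 46*(-44 - 8) = 46*(-52) = -2392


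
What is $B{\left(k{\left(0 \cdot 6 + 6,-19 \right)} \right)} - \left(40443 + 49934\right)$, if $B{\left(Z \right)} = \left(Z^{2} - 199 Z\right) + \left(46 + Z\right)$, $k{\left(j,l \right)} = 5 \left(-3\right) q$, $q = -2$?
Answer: $-95371$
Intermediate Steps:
$k{\left(j,l \right)} = 30$ ($k{\left(j,l \right)} = 5 \left(-3\right) \left(-2\right) = \left(-15\right) \left(-2\right) = 30$)
$B{\left(Z \right)} = 46 + Z^{2} - 198 Z$
$B{\left(k{\left(0 \cdot 6 + 6,-19 \right)} \right)} - \left(40443 + 49934\right) = \left(46 + 30^{2} - 5940\right) - \left(40443 + 49934\right) = \left(46 + 900 - 5940\right) - 90377 = -4994 - 90377 = -95371$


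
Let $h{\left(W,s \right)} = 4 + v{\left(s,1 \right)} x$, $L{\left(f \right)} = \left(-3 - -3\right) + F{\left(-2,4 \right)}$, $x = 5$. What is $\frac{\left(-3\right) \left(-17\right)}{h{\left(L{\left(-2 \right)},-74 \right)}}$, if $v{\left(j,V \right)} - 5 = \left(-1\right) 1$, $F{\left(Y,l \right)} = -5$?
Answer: $\frac{17}{8} \approx 2.125$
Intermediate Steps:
$v{\left(j,V \right)} = 4$ ($v{\left(j,V \right)} = 5 - 1 = 4$)
$L{\left(f \right)} = -5$ ($L{\left(f \right)} = \left(-3 - -3\right) - 5 = \left(-3 + 3\right) - 5 = 0 - 5 = -5$)
$h{\left(W,s \right)} = 24$ ($h{\left(W,s \right)} = 4 + 4 \cdot 5 = 4 + 20 = 24$)
$\frac{\left(-3\right) \left(-17\right)}{h{\left(L{\left(-2 \right)},-74 \right)}} = \frac{\left(-3\right) \left(-17\right)}{24} = 51 \cdot \frac{1}{24} = \frac{17}{8}$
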